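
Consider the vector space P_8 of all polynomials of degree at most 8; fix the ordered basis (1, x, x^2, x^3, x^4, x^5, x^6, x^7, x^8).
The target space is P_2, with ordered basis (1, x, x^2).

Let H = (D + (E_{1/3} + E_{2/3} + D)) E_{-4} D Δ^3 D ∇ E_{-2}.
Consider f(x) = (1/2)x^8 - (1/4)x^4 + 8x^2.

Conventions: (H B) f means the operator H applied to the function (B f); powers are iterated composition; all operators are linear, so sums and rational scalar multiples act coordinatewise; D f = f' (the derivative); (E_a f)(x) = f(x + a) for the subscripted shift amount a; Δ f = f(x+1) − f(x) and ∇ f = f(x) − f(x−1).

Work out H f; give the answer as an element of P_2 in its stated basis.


the result is g(x) = 20160x^2 - 141120x + 213920

E_{-2} f = (1/2)x^8 - 8x^7 + 56x^6 - 224x^5 + (2239/4)x^4 - 894x^3 + 898x^2 - 536x + 156
∇ E_{-2} f = 4x^7 - 70x^6 + 532x^5 - 2275x^4 + 5907x^3 - (18605/2)x^2 + 8233x - 12705/4
D ∇ E_{-2} f = 28x^6 - 420x^5 + 2660x^4 - 9100x^3 + 17721x^2 - 18605x + 8233
Δ (D ∇ E_{-2}) f = 168x^5 - 1680x^4 + 7000x^3 - 15120x^2 + 16850x - 7716
Δ Δ (D ∇ E_{-2}) f = 840x^4 - 5040x^3 + 12600x^2 - 15120x + 7218
Δ Δ Δ (D ∇ E_{-2}) f = 3360x^3 - 10080x^2 + 13440x - 6720
D Δ^3 (D ∇ E_{-2}) f = 10080x^2 - 20160x + 13440
E_{-4} (D Δ^3 D ∇ E_{-2}) f = 10080x^2 - 100800x + 255360
D E_{-4} (D Δ^3 D ∇ E_{-2}) f = 20160x - 100800
E_{1/3} E_{-4} (D Δ^3 D ∇ E_{-2}) f = 10080x^2 - 94080x + 222880
E_{2/3} E_{-4} (D Δ^3 D ∇ E_{-2}) f = 10080x^2 - 87360x + 192640
D E_{-4} (D Δ^3 D ∇ E_{-2}) f = 20160x - 100800
(E_{1/3} + E_{2/3} + D) E_{-4} (D Δ^3 D ∇ E_{-2}) f = 20160x^2 - 161280x + 314720
(D + (E_{1/3} + E_{2/3} + D)) E_{-4} (D Δ^3 D ∇ E_{-2}) f = 20160x^2 - 141120x + 213920


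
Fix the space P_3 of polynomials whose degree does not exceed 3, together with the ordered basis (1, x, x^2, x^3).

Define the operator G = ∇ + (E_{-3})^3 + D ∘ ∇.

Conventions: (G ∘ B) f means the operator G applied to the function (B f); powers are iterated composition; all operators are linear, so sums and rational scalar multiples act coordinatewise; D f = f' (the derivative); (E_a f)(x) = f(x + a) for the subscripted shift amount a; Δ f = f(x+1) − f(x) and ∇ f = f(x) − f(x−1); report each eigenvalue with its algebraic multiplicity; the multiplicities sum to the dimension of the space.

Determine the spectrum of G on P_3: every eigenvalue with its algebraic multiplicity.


image of 1: 1
image of x: x - 8
image of x^2: x^2 - 16x + 82
image of x^3: x^3 - 24x^2 + 246x - 731
the matrix is upper triangular; its diagonal is (1, 1, 1, 1)
for a triangular matrix the eigenvalues are the diagonal entries, with algebraic multiplicity their repetition count

λ = 1 (multiplicity 4)


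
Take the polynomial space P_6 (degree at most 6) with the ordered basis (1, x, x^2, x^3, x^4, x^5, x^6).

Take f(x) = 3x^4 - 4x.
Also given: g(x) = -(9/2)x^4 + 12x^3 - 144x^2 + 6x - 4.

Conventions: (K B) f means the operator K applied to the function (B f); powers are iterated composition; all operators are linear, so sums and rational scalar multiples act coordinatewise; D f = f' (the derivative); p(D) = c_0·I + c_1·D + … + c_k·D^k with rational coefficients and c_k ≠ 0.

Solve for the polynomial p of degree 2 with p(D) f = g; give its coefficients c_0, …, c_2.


D^0 f = 3x^4 - 4x
D^1 f = 12x^3 - 4
D^2 f = 36x^2
matching coefficients of g against c_0 f + c_1 Df + … from the top degree down determines the c_i
solution: c_0 = -3/2, c_1 = 1, c_2 = -4

p(D) = -(3/2)·I + D − 4·D^2, i.e. c_0 = -3/2, c_1 = 1, c_2 = -4


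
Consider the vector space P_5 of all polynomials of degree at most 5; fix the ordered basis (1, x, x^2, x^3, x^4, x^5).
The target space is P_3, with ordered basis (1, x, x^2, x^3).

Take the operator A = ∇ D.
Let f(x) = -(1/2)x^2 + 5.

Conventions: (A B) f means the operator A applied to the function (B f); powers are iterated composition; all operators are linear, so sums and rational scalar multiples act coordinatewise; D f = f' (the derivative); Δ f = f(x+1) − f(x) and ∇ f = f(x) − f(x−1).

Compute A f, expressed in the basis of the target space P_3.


D f = -x
∇ D f = -1

the result is g(x) = -1


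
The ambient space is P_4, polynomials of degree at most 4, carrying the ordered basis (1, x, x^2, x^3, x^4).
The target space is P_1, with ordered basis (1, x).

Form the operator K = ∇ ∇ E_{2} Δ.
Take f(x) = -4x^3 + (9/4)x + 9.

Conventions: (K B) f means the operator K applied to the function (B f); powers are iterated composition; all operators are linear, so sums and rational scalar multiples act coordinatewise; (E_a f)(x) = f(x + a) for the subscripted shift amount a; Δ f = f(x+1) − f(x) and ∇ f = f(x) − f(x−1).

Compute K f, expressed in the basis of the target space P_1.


Δ f = -12x^2 - 12x - 7/4
E_{2} Δ f = -12x^2 - 60x - 295/4
∇ (E_{2} Δ) f = -24x - 48
∇ ∇ (E_{2} Δ) f = -24

the result is g(x) = -24


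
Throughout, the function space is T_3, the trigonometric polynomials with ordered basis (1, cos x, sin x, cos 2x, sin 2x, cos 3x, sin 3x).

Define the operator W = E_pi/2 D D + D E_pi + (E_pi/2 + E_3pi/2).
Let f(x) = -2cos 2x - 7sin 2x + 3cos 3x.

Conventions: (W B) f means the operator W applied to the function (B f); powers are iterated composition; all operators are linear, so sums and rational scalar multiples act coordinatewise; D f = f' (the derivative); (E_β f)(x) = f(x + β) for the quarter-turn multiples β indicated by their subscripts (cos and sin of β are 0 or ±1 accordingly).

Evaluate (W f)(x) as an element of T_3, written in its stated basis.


D f = -14cos 2x + 4sin 2x - 9sin 3x
D D f = 8cos 2x + 28sin 2x - 27cos 3x
E_pi/2 D D f = -8cos 2x - 28sin 2x - 27sin 3x
E_pi f = -2cos 2x - 7sin 2x - 3cos 3x
D E_pi f = -14cos 2x + 4sin 2x + 9sin 3x
E_pi/2 f = 2cos 2x + 7sin 2x + 3sin 3x
E_3pi/2 f = 2cos 2x + 7sin 2x - 3sin 3x
(E_pi/2 + E_3pi/2) f = 4cos 2x + 14sin 2x
(E_pi/2 D D + D E_pi + (E_pi/2 + E_3pi/2)) f = -18cos 2x - 10sin 2x - 18sin 3x

the image equals g(x) = -18cos 2x - 10sin 2x - 18sin 3x


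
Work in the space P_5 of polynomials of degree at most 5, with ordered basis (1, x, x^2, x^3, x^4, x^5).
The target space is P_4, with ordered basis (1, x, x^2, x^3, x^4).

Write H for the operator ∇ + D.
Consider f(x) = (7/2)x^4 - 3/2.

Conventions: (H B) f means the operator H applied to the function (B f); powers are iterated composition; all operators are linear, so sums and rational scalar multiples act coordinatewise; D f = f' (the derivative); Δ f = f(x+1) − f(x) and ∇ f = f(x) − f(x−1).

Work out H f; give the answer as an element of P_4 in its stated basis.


∇ f = 14x^3 - 21x^2 + 14x - 7/2
D f = 14x^3
(∇ + D) f = 28x^3 - 21x^2 + 14x - 7/2

the result is g(x) = 28x^3 - 21x^2 + 14x - 7/2


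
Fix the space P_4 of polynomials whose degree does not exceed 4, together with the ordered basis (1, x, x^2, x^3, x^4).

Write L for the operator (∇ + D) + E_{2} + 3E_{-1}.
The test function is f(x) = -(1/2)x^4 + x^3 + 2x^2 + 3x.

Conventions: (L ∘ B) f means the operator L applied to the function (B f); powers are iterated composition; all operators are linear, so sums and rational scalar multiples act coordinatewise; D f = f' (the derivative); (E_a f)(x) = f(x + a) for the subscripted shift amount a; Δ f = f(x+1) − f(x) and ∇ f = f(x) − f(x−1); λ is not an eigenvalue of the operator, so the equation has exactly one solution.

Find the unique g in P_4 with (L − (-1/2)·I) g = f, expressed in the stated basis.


the result is g(x) = -(1/9)x^4 + (26/81)x^3 + (272/243)x^2 - (1142/2187)x - 26768/19683

write g with unknown coordinates in the stated basis and equate coefficients in (L − (-1/2)·I) g = f
solving from the highest basis element down gives g = -(1/9)x^4 + (26/81)x^3 + (272/243)x^2 - (1142/2187)x - 26768/19683
check: L g = -(4/9)x^4 + (68/81)x^3 + (350/243)x^2 + (7132/2187)x + 13384/19683
so L g − (-1/2)·g = -(1/2)x^4 + x^3 + 2x^2 + 3x = f ✓


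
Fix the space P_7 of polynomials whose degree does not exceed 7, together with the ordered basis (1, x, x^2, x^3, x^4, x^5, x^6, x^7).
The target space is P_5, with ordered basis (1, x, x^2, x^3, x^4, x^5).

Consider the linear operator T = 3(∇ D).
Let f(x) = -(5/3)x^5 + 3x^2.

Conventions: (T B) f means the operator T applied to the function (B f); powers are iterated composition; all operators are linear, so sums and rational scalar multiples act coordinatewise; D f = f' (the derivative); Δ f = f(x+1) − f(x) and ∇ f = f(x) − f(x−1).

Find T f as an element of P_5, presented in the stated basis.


the image equals g(x) = -100x^3 + 150x^2 - 100x + 43

D f = -(25/3)x^4 + 6x
∇ D f = -(100/3)x^3 + 50x^2 - (100/3)x + 43/3
(3(∇ D)) f = -100x^3 + 150x^2 - 100x + 43


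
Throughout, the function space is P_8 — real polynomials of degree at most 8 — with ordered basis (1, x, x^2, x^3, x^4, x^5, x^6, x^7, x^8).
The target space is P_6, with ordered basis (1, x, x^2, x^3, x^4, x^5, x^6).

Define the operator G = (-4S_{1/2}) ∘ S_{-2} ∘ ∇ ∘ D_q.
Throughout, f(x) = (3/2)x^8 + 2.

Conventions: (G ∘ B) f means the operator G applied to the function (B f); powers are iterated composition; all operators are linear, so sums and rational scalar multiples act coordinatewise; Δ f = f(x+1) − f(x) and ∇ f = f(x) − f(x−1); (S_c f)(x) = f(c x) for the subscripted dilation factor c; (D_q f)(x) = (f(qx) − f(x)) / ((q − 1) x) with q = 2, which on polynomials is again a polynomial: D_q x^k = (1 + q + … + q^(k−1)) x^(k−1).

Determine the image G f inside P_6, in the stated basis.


g(x) = -10710x^6 - 32130x^5 - 53550x^4 - 53550x^3 - 32130x^2 - 10710x - 1530

D_q f = (765/2)x^7
∇ D_q f = (5355/2)x^6 - (16065/2)x^5 + (26775/2)x^4 - (26775/2)x^3 + (16065/2)x^2 - (5355/2)x + 765/2
S_{-2} ∇ D_q f = 171360x^6 + 257040x^5 + 214200x^4 + 107100x^3 + 32130x^2 + 5355x + 765/2
S_{1/2} (S_{-2} ∘ ∇ ∘ D_q) f = (5355/2)x^6 + (16065/2)x^5 + (26775/2)x^4 + (26775/2)x^3 + (16065/2)x^2 + (5355/2)x + 765/2
(-4S_{1/2}) (S_{-2} ∘ ∇ ∘ D_q) f = -10710x^6 - 32130x^5 - 53550x^4 - 53550x^3 - 32130x^2 - 10710x - 1530


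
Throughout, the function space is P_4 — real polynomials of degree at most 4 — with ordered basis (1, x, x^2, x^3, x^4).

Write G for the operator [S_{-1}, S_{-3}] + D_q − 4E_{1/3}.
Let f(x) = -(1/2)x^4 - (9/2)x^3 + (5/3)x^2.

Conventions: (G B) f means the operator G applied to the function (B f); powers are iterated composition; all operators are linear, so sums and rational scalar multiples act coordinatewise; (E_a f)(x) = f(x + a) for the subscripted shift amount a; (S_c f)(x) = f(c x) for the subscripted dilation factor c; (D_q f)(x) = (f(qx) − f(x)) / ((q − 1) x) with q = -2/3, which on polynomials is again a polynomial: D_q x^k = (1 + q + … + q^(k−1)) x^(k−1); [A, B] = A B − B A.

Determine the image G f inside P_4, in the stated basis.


the image equals g(x) = 2x^4 + (1103/54)x^3 + (55/6)x^2 + (65/27)x - 4/81

S_{-3} f = -(81/2)x^4 + (243/2)x^3 + 15x^2
S_{-1} S_{-3} f = -(81/2)x^4 - (243/2)x^3 + 15x^2
S_{-1} f = -(1/2)x^4 + (9/2)x^3 + (5/3)x^2
S_{-3} S_{-1} f = -(81/2)x^4 - (243/2)x^3 + 15x^2
[S_{-1}, S_{-3}] f = 0
D_q f = -(13/54)x^3 - (7/2)x^2 + (5/9)x
E_{1/3} f = -(1/2)x^4 - (31/6)x^3 - (19/6)x^2 - (25/54)x + 1/81
(-4E_{1/3}) f = 2x^4 + (62/3)x^3 + (38/3)x^2 + (50/27)x - 4/81
([S_{-1}, S_{-3}] + D_q − 4E_{1/3}) f = 2x^4 + (1103/54)x^3 + (55/6)x^2 + (65/27)x - 4/81


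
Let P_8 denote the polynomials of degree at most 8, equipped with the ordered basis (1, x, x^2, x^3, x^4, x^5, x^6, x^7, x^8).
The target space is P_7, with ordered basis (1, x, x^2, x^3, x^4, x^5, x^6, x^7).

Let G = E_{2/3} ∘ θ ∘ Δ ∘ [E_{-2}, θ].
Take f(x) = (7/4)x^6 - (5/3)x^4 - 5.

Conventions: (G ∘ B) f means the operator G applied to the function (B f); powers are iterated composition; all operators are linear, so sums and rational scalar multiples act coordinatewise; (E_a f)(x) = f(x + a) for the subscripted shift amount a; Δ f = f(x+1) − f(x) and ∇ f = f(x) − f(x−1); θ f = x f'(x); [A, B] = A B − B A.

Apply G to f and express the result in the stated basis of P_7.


θ f = (21/2)x^6 - (20/3)x^4
E_{-2} θ f = (21/2)x^6 - 126x^5 + (1870/3)x^4 - (4880/3)x^3 + 2360x^2 - (5408/3)x + 1696/3
E_{-2} f = (7/4)x^6 - 21x^5 + (310/3)x^4 - (800/3)x^3 + 380x^2 - (848/3)x + 241/3
θ E_{-2} f = (21/2)x^6 - 105x^5 + (1240/3)x^4 - 800x^3 + 760x^2 - (848/3)x
[E_{-2}, θ] f = -21x^5 + 210x^4 - (2480/3)x^3 + 1600x^2 - 1520x + 1696/3
Δ [E_{-2}, θ] f = -105x^4 + 630x^3 - 1430x^2 + 1455x - 1673/3
θ Δ [E_{-2}, θ] f = -420x^4 + 1890x^3 - 2860x^2 + 1455x
E_{2/3} θ Δ [E_{-2}, θ] f = -420x^4 + 770x^3 - 200x^2 - (3025/9)x + 4750/27

the result is g(x) = -420x^4 + 770x^3 - 200x^2 - (3025/9)x + 4750/27


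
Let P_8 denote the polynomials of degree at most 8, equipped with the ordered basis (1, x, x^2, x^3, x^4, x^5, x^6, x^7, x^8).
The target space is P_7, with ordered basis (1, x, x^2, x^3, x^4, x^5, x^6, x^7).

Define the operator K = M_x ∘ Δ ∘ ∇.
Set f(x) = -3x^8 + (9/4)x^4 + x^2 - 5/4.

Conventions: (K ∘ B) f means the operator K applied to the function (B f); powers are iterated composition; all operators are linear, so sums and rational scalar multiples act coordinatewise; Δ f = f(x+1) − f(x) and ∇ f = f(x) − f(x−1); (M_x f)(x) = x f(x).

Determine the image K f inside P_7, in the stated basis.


the image equals g(x) = -168x^7 - 420x^5 - 141x^3 + (1/2)x

∇ f = -24x^7 + 84x^6 - 168x^5 + 210x^4 - 159x^3 + (141/2)x^2 - 13x - 1/4
Δ ∇ f = -168x^6 - 420x^4 - 141x^2 + 1/2
M_x Δ ∇ f = -168x^7 - 420x^5 - 141x^3 + (1/2)x


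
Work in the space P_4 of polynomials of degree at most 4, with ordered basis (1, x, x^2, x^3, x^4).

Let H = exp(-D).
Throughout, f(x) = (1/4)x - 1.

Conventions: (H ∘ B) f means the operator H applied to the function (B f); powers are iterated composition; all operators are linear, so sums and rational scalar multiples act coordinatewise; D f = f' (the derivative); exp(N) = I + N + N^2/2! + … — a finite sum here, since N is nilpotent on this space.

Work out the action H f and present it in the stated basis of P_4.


the image equals g(x) = (1/4)x - 5/4

order-1 term: -1/4
the series for exp(-D) f terminates at order 1
exp(-D) f = (1/4)x - 5/4


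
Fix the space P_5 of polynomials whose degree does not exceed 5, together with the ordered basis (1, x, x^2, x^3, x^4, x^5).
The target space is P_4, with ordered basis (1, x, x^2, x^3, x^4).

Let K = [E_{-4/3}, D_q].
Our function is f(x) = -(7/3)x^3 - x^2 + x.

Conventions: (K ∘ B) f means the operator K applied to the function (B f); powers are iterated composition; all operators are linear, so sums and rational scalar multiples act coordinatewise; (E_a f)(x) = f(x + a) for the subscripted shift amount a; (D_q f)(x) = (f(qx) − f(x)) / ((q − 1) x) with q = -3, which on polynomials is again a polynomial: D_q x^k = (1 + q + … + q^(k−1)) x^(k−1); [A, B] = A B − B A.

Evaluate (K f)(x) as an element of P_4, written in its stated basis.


the image equals g(x) = (560/9)x - 592/27

D_q f = -(49/3)x^2 + 2x + 1
E_{-4/3} D_q f = -(49/3)x^2 + (410/9)x - 829/27
E_{-4/3} f = -(7/3)x^3 + (25/3)x^2 - (79/9)x + 196/81
D_q E_{-4/3} f = -(49/3)x^2 - (50/3)x - 79/9
[E_{-4/3}, D_q] f = (560/9)x - 592/27


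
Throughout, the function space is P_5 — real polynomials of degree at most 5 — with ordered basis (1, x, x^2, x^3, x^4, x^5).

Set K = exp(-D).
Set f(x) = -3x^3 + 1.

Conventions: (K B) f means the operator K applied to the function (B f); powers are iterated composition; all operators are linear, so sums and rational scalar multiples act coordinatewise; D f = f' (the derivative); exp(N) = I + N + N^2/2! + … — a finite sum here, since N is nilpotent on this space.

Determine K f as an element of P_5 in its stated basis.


order-1 term: 9x^2
order-2 term: -9x
order-3 term: 3
the series for exp(-D) f terminates at order 3
exp(-D) f = -3x^3 + 9x^2 - 9x + 4

g(x) = -3x^3 + 9x^2 - 9x + 4


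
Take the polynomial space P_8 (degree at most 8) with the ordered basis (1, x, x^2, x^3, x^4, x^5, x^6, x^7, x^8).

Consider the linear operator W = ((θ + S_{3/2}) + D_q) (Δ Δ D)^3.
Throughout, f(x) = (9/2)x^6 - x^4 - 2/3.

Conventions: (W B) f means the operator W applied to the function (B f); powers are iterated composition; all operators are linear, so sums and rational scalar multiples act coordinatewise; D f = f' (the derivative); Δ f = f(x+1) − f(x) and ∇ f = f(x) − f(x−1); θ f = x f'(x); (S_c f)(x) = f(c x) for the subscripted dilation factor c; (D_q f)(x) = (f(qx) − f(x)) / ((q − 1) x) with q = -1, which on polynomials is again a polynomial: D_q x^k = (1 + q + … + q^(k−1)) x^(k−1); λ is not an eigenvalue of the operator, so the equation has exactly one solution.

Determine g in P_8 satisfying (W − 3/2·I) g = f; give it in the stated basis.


g(x) = -3x^6 + (2/3)x^4 + 4/9

write g with unknown coordinates in the stated basis and equate coefficients in (W − 3/2·I) g = f
solving from the highest basis element down gives g = -3x^6 + (2/3)x^4 + 4/9
check: W g = 0
so W g − 3/2·g = (9/2)x^6 - x^4 - 2/3 = f ✓


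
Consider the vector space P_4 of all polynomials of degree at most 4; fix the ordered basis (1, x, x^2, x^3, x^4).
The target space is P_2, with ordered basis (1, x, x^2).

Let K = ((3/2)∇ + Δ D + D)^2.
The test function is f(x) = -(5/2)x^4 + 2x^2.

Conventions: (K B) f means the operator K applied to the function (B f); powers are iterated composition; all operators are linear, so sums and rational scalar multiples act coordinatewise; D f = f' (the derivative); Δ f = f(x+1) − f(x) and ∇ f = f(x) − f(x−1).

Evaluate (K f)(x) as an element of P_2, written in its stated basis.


∇ f = -10x^3 + 15x^2 - 6x + 1/2
((3/2)∇) f = -15x^3 + (45/2)x^2 - 9x + 3/4
D f = -10x^3 + 4x
Δ D f = -30x^2 - 30x - 6
D f = -10x^3 + 4x
((3/2)∇ + Δ D + D) f = -25x^3 - (15/2)x^2 - 35x - 21/4
∇ ((3/2)∇ + Δ D + D) f = -75x^2 + 60x - 105/2
((3/2)∇) ((3/2)∇ + Δ D + D) f = -(225/2)x^2 + 90x - 315/4
D ((3/2)∇ + Δ D + D) f = -75x^2 - 15x - 35
Δ D ((3/2)∇ + Δ D + D) f = -150x - 90
D ((3/2)∇ + Δ D + D) f = -75x^2 - 15x - 35
((3/2)∇ + Δ D + D) ((3/2)∇ + Δ D + D) f = -(375/2)x^2 - 75x - 815/4

the result is g(x) = -(375/2)x^2 - 75x - 815/4


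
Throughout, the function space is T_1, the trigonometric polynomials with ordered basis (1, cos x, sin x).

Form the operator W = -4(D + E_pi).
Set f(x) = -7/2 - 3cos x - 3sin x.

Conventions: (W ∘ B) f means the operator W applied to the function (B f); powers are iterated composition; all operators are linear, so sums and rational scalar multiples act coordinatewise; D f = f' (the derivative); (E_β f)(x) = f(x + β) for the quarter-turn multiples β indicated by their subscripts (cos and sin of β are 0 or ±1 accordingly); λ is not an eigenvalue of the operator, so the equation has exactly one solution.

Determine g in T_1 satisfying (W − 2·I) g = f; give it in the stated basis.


write g with unknown coordinates in the stated basis and equate coefficients in (W − 2·I) g = f
solving from the highest basis element down gives g = 7/12 - (9/10)cos x + (3/10)sin x
check: W g = -7/3 - (24/5)cos x - (12/5)sin x
so W g − 2·g = -7/2 - 3cos x - 3sin x = f ✓

the result is g(x) = 7/12 - (9/10)cos x + (3/10)sin x


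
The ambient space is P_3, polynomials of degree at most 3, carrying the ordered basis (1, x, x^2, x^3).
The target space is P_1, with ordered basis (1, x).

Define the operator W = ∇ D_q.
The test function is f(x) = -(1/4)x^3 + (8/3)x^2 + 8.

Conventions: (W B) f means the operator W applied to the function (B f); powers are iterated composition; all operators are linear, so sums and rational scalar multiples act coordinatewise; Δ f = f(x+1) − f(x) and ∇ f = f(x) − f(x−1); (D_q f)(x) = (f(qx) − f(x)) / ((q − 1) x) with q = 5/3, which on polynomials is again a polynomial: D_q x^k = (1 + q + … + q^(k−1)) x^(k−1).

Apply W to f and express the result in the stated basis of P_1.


D_q f = -(49/36)x^2 + (64/9)x
∇ D_q f = -(49/18)x + 305/36

the image equals g(x) = -(49/18)x + 305/36


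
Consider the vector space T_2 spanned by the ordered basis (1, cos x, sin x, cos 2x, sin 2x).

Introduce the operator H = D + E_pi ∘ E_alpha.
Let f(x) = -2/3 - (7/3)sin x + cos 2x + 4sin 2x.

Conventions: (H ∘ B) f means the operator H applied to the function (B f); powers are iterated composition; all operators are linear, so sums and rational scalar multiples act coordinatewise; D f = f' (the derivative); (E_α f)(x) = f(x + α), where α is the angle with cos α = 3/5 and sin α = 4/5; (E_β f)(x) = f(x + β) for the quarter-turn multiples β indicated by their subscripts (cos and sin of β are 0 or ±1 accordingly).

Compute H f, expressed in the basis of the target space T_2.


D f = -(7/3)cos x + 8cos 2x - 2sin 2x
E_alpha f = -2/3 - (28/15)cos x - (7/5)sin x + (89/25)cos 2x - (52/25)sin 2x
E_pi E_alpha f = -2/3 + (28/15)cos x + (7/5)sin x + (89/25)cos 2x - (52/25)sin 2x
(D + E_pi ∘ E_alpha) f = -2/3 - (7/15)cos x + (7/5)sin x + (289/25)cos 2x - (102/25)sin 2x

the image equals g(x) = -2/3 - (7/15)cos x + (7/5)sin x + (289/25)cos 2x - (102/25)sin 2x


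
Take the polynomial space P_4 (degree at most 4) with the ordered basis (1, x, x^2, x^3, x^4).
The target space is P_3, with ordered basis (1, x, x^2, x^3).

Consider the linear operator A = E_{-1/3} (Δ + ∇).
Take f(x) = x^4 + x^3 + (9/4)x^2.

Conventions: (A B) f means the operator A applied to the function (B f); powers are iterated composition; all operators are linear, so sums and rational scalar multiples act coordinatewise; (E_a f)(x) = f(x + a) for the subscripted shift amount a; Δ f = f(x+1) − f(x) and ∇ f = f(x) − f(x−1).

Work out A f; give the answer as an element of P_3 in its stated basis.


the result is g(x) = 8x^3 - 2x^2 + (47/3)x - 89/27

Δ f = 4x^3 + 9x^2 + (23/2)x + 17/4
∇ f = 4x^3 - 3x^2 + (11/2)x - 9/4
(Δ + ∇) f = 8x^3 + 6x^2 + 17x + 2
E_{-1/3} (Δ + ∇) f = 8x^3 - 2x^2 + (47/3)x - 89/27


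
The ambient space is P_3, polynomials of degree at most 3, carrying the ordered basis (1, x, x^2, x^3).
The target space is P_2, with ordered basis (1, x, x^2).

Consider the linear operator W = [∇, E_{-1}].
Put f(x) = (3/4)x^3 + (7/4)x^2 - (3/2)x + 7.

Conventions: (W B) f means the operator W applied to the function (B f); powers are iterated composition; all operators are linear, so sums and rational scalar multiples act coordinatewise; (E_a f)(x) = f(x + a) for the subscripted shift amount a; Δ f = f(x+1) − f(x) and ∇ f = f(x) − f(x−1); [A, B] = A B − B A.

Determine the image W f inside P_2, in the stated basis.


E_{-1} f = (3/4)x^3 - (1/2)x^2 - (11/4)x + 19/2
∇ E_{-1} f = (9/4)x^2 - (13/4)x - 3/2
∇ f = (9/4)x^2 + (5/4)x - 5/2
E_{-1} ∇ f = (9/4)x^2 - (13/4)x - 3/2
[∇, E_{-1}] f = 0

g(x) = 0


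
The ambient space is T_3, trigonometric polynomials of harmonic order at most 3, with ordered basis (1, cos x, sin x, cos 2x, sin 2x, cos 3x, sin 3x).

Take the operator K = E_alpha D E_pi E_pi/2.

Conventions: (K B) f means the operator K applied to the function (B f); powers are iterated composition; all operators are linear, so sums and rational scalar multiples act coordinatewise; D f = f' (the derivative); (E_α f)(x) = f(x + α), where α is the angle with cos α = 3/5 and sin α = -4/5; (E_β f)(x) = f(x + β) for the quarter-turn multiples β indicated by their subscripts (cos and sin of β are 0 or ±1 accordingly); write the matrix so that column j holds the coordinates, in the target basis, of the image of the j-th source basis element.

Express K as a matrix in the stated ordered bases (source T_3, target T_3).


the matrix is [[0, 0, 0, 0, 0, 0, 0]; [0, 3/5, -4/5, 0, 0, 0, 0]; [0, 4/5, 3/5, 0, 0, 0, 0]; [0, 0, 0, -48/25, 14/25, 0, 0]; [0, 0, 0, -14/25, -48/25, 0, 0]; [0, 0, 0, 0, 0, 351/125, 132/125]; [0, 0, 0, 0, 0, -132/125, 351/125]] (rows listed top to bottom)

image of 1: 0
image of cos x: (3/5)cos x + (4/5)sin x
image of sin x: -(4/5)cos x + (3/5)sin x
image of cos 2x: -(48/25)cos 2x - (14/25)sin 2x
image of sin 2x: (14/25)cos 2x - (48/25)sin 2x
image of cos 3x: (351/125)cos 3x - (132/125)sin 3x
image of sin 3x: (132/125)cos 3x + (351/125)sin 3x
each image's coordinates form column j of the matrix


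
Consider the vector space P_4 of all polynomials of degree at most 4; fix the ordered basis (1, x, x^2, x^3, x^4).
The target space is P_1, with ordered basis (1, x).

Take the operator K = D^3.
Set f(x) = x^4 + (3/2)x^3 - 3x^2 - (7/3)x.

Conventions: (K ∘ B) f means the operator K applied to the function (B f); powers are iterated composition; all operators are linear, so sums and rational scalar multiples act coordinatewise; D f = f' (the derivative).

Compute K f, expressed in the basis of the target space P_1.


D f = 4x^3 + (9/2)x^2 - 6x - 7/3
D D f = 12x^2 + 9x - 6
D D D f = 24x + 9

the result is g(x) = 24x + 9


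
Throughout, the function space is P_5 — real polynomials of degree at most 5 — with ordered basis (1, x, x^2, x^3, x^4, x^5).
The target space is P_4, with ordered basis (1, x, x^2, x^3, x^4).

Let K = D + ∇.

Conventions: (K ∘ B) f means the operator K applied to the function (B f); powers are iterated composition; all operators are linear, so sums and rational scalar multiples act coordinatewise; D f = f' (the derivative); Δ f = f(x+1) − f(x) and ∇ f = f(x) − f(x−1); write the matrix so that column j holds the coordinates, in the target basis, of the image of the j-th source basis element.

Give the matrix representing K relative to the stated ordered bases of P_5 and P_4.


image of 1: 0
image of x: 2
image of x^2: 4x - 1
image of x^3: 6x^2 - 3x + 1
image of x^4: 8x^3 - 6x^2 + 4x - 1
image of x^5: 10x^4 - 10x^3 + 10x^2 - 5x + 1
each image's coordinates form column j of the matrix

the matrix is [[0, 2, -1, 1, -1, 1]; [0, 0, 4, -3, 4, -5]; [0, 0, 0, 6, -6, 10]; [0, 0, 0, 0, 8, -10]; [0, 0, 0, 0, 0, 10]] (rows listed top to bottom)


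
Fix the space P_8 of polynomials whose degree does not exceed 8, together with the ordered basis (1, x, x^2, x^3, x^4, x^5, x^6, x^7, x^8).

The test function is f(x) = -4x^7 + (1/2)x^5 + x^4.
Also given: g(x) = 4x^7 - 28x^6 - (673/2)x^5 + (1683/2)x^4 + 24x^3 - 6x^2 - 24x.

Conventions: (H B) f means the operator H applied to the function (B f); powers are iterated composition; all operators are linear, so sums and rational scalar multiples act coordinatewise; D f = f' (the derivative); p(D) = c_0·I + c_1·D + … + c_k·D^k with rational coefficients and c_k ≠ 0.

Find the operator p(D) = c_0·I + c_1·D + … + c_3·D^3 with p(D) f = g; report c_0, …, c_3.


D^0 f = -4x^7 + (1/2)x^5 + x^4
D^1 f = -28x^6 + (5/2)x^4 + 4x^3
D^2 f = -168x^5 + 10x^3 + 12x^2
D^3 f = -840x^4 + 30x^2 + 24x
matching coefficients of g against c_0 f + c_1 Df + … from the top degree down determines the c_i
solution: c_0 = -1, c_1 = 1, c_2 = 2, c_3 = -1

c_0 = -1, c_1 = 1, c_2 = 2, c_3 = -1


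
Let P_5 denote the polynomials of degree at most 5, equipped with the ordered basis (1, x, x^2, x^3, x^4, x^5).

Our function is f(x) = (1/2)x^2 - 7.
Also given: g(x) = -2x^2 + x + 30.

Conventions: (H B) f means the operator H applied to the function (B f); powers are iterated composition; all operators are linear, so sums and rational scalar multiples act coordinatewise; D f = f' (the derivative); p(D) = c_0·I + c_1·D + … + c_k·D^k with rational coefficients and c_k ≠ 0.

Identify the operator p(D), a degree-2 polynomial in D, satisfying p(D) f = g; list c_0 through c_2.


c_0 = -4, c_1 = 1, c_2 = 2

D^0 f = (1/2)x^2 - 7
D^1 f = x
D^2 f = 1
matching coefficients of g against c_0 f + c_1 Df + … from the top degree down determines the c_i
solution: c_0 = -4, c_1 = 1, c_2 = 2


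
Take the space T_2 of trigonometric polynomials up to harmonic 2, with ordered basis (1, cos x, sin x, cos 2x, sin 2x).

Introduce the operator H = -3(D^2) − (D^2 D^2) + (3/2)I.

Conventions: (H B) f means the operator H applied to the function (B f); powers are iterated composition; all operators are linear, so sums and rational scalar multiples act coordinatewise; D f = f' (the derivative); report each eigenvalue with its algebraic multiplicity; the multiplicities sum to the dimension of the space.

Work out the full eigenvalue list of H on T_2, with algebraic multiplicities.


λ = -5/2 (multiplicity 2), λ = 3/2 (multiplicity 1), λ = 7/2 (multiplicity 2)

image of 1: 3/2
image of cos x: (7/2)cos x
image of sin x: (7/2)sin x
image of cos 2x: -(5/2)cos 2x
image of sin 2x: -(5/2)sin 2x
the matrix is diagonal; its diagonal is (3/2, 7/2, 7/2, -5/2, -5/2)
for a triangular matrix the eigenvalues are the diagonal entries, with algebraic multiplicity their repetition count


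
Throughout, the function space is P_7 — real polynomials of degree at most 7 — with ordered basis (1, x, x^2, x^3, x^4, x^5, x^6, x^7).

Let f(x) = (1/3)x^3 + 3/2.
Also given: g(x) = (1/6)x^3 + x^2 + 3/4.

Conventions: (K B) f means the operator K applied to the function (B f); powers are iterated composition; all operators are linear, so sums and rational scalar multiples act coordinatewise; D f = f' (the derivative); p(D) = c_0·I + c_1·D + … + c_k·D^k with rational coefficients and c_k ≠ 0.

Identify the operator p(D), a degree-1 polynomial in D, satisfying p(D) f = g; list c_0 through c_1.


D^0 f = (1/3)x^3 + 3/2
D^1 f = x^2
matching coefficients of g against c_0 f + c_1 Df + … from the top degree down determines the c_i
solution: c_0 = 1/2, c_1 = 1

p(D) = (1/2)·I + D, i.e. c_0 = 1/2, c_1 = 1


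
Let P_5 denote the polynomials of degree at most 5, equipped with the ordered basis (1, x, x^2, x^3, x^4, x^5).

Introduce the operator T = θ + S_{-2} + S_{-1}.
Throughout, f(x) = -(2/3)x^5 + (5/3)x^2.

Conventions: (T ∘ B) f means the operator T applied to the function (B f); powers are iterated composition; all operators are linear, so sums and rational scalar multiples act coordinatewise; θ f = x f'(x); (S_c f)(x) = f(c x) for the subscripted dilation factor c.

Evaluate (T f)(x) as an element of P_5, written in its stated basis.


θ f = -(10/3)x^5 + (10/3)x^2
S_{-2} f = (64/3)x^5 + (20/3)x^2
S_{-1} f = (2/3)x^5 + (5/3)x^2
(θ + S_{-2} + S_{-1}) f = (56/3)x^5 + (35/3)x^2

g(x) = (56/3)x^5 + (35/3)x^2


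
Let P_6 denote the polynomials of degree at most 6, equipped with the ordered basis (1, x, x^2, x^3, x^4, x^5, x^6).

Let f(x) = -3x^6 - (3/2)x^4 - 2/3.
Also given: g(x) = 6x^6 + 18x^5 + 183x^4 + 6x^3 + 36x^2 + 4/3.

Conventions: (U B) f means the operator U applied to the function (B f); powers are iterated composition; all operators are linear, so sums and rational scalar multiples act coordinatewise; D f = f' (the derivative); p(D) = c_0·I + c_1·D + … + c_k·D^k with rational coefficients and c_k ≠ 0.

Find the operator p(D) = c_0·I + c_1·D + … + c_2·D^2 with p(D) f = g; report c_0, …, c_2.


c_0 = -2, c_1 = -1, c_2 = -2

D^0 f = -3x^6 - (3/2)x^4 - 2/3
D^1 f = -18x^5 - 6x^3
D^2 f = -90x^4 - 18x^2
matching coefficients of g against c_0 f + c_1 Df + … from the top degree down determines the c_i
solution: c_0 = -2, c_1 = -1, c_2 = -2


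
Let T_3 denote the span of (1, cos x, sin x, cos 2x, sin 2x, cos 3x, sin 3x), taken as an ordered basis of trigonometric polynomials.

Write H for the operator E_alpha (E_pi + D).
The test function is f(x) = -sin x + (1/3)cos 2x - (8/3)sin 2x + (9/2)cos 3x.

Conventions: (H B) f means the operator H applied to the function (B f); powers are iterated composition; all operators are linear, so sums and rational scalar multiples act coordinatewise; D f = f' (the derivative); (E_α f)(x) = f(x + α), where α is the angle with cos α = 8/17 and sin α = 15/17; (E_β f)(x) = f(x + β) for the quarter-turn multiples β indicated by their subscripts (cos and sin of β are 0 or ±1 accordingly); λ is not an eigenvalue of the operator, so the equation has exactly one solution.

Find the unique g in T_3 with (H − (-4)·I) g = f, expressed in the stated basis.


g(x) = -(7/122)cos x - (45/122)sin x - (47/941)cos 2x - (4202/2823)sin 2x + (26025/39716)cos 3x - (14169/39716)sin 3x

write g with unknown coordinates in the stated basis and equate coefficients in (H − (-4)·I) g = f
solving from the highest basis element down gives g = -(7/122)cos x - (45/122)sin x - (47/941)cos 2x - (4202/2823)sin 2x + (26025/39716)cos 3x - (14169/39716)sin 3x
check: H g = (14/61)cos x + (29/61)sin x + (1505/2823)cos 2x + (9280/2823)sin 2x + (37311/19858)cos 3x + (14169/9929)sin 3x
so H g − (-4)·g = -sin x + (1/3)cos 2x - (8/3)sin 2x + (9/2)cos 3x = f ✓


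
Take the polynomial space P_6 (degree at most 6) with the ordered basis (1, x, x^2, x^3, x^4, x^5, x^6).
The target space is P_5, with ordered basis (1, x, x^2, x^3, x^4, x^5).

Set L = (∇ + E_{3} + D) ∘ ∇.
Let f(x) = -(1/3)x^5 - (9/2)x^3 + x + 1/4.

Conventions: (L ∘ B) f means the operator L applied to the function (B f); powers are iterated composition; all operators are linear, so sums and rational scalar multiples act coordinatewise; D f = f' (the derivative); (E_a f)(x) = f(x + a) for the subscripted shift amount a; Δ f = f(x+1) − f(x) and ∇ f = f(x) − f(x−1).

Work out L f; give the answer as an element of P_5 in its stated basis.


the result is g(x) = -(5/3)x^4 - 30x^3 - (281/6)x^2 - (1559/6)x - 308/3

∇ f = -(5/3)x^4 + (10/3)x^3 - (101/6)x^2 + (91/6)x - 23/6
∇ ∇ f = -(20/3)x^3 + 20x^2 - (151/3)x + 37
E_{3} ∇ f = -(5/3)x^4 - (50/3)x^3 - (461/6)x^2 - (1055/6)x - 929/6
D ∇ f = -(20/3)x^3 + 10x^2 - (101/3)x + 91/6
(∇ + E_{3} + D) ∇ f = -(5/3)x^4 - 30x^3 - (281/6)x^2 - (1559/6)x - 308/3


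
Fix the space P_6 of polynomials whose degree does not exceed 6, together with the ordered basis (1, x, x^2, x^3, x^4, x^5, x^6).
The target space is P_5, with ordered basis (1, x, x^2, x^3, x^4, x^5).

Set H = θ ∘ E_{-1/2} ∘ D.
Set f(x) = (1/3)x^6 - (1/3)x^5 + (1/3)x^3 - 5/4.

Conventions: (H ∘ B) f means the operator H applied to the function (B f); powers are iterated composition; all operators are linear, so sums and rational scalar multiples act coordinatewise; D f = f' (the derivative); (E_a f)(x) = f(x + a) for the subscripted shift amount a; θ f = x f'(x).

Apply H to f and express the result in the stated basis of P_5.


D f = 2x^5 - (5/3)x^4 + x^2
E_{-1/2} D f = 2x^5 - (20/3)x^4 + (25/3)x^3 - 4x^2 + (11/24)x + 1/12
θ (E_{-1/2} ∘ D) f = 10x^5 - (80/3)x^4 + 25x^3 - 8x^2 + (11/24)x

the image equals g(x) = 10x^5 - (80/3)x^4 + 25x^3 - 8x^2 + (11/24)x


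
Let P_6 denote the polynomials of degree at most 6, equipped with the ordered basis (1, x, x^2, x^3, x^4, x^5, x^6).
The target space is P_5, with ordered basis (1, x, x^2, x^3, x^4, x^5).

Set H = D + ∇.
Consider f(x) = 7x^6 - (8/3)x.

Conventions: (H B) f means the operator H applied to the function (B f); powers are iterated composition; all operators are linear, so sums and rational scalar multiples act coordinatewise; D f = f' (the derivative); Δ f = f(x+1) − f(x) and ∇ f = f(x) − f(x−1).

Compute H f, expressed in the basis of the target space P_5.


the image equals g(x) = 84x^5 - 105x^4 + 140x^3 - 105x^2 + 42x - 37/3

D f = 42x^5 - 8/3
∇ f = 42x^5 - 105x^4 + 140x^3 - 105x^2 + 42x - 29/3
(D + ∇) f = 84x^5 - 105x^4 + 140x^3 - 105x^2 + 42x - 37/3


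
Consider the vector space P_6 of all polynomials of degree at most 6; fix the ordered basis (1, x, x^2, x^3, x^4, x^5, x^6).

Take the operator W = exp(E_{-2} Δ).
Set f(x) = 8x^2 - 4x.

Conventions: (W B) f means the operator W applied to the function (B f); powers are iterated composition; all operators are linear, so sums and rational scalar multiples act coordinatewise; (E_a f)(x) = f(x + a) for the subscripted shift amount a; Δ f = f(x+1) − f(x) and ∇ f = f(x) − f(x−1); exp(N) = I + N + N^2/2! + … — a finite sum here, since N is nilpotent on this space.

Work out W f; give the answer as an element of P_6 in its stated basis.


g(x) = 8x^2 + 12x - 20

order-1 term: 16x - 28
order-2 term: 8
the series for exp(E_{-2} Δ) f terminates at order 2
exp(E_{-2} Δ) f = 8x^2 + 12x - 20


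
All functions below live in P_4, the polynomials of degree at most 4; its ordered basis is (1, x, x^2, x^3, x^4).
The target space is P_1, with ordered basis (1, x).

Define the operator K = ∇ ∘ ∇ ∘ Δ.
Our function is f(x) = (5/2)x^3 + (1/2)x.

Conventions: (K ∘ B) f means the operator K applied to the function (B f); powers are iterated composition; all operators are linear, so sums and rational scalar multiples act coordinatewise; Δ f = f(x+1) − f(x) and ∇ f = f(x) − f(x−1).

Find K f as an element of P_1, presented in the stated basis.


Δ f = (15/2)x^2 + (15/2)x + 3
∇ Δ f = 15x
∇ ∇ Δ f = 15

g(x) = 15


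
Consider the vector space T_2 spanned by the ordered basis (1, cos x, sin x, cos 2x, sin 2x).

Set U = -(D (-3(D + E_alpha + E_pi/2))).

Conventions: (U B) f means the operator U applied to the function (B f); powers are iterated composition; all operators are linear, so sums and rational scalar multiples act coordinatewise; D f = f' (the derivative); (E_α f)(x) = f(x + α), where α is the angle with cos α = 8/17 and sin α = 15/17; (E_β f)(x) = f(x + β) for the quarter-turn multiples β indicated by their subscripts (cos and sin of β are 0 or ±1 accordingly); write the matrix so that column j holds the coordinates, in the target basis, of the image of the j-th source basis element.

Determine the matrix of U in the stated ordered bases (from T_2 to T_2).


image of 1: 0
image of cos x: -(147/17)cos x - (24/17)sin x
image of sin x: (24/17)cos x - (147/17)sin x
image of cos 2x: -(4908/289)cos 2x + (2700/289)sin 2x
image of sin 2x: -(2700/289)cos 2x - (4908/289)sin 2x
each image's coordinates form column j of the matrix

the matrix is [[0, 0, 0, 0, 0]; [0, -147/17, 24/17, 0, 0]; [0, -24/17, -147/17, 0, 0]; [0, 0, 0, -4908/289, -2700/289]; [0, 0, 0, 2700/289, -4908/289]] (rows listed top to bottom)


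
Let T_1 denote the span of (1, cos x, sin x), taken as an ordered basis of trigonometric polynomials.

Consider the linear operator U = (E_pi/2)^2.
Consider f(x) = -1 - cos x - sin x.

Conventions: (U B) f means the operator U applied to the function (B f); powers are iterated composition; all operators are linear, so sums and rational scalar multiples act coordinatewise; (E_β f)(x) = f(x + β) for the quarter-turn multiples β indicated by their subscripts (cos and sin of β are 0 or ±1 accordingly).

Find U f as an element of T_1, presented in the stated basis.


the image equals g(x) = -1 + cos x + sin x

E_pi/2 f = -1 - cos x + sin x
E_pi/2 E_pi/2 f = -1 + cos x + sin x


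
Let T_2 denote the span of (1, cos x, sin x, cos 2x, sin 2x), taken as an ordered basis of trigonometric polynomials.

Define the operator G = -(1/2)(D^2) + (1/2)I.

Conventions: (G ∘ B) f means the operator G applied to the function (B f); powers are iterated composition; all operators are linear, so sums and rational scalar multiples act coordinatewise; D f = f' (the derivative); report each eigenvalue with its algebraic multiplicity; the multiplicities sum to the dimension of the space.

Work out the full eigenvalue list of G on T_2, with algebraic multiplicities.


λ = 1/2 (multiplicity 1), λ = 1 (multiplicity 2), λ = 5/2 (multiplicity 2)

image of 1: 1/2
image of cos x: cos x
image of sin x: sin x
image of cos 2x: (5/2)cos 2x
image of sin 2x: (5/2)sin 2x
the matrix is diagonal; its diagonal is (1/2, 1, 1, 5/2, 5/2)
for a triangular matrix the eigenvalues are the diagonal entries, with algebraic multiplicity their repetition count


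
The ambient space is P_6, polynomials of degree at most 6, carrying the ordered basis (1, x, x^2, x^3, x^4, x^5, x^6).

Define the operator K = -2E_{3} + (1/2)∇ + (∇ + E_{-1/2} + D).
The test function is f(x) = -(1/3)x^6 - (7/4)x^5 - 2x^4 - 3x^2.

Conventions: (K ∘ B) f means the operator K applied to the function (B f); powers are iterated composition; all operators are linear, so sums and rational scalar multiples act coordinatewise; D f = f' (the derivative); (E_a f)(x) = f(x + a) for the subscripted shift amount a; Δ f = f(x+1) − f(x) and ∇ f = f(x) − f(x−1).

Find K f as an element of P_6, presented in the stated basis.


E_{3} f = -(1/3)x^6 - (31/4)x^5 - (293/4)x^4 - (723/2)x^3 - (1977/2)x^2 - (5715/4)x - 3429/4
(-2E_{3}) f = (2/3)x^6 + (31/2)x^5 + (293/2)x^4 + 723x^3 + 1977x^2 + (5715/2)x + 3429/2
∇ f = -2x^5 - (15/4)x^4 + (17/6)x^3 - (1/2)x^2 - (29/4)x + 43/12
((1/2)∇) f = -x^5 - (15/8)x^4 + (17/12)x^3 - (1/4)x^2 - (29/8)x + 43/24
∇ f = -2x^5 - (15/4)x^4 + (17/6)x^3 - (1/2)x^2 - (29/4)x + 43/12
E_{-1/2} f = -(1/3)x^6 - (3/4)x^5 + (9/8)x^4 + (11/24)x^3 - (33/8)x^2 + (225/64)x - 317/384
D f = -2x^5 - (35/4)x^4 - 8x^3 - 6x
(∇ + E_{-1/2} + D) f = -(1/3)x^6 - (19/4)x^5 - (91/8)x^4 - (113/24)x^3 - (37/8)x^2 - (623/64)x + 353/128
(-2E_{3} + (1/2)∇ + (∇ + E_{-1/2} + D)) f = (1/3)x^6 + (39/4)x^5 + (533/4)x^4 + (17273/24)x^3 + (15777/8)x^2 + (182025/64)x + 660115/384

g(x) = (1/3)x^6 + (39/4)x^5 + (533/4)x^4 + (17273/24)x^3 + (15777/8)x^2 + (182025/64)x + 660115/384
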